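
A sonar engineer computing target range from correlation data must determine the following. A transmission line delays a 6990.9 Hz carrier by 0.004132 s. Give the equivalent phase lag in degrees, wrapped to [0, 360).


Phase shift from frequency and time delay:
phi = 360 * f * t_delay
    = 360 * 6990.9 * 0.004132
    = 10399.1 degrees
    mod 360 = 319.1 degrees

319.1 degrees


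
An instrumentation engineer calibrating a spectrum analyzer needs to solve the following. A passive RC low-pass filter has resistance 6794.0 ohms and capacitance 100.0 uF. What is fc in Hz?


Cutoff frequency of a first-order RC filter:
fc = 1 / (2 * pi * R * C)
C = 100.0 uF = 0.0001 F
fc = 1 / (2 * pi * 6794.0 * 0.0001)
   = 1 / 4.2687960976978
   = 0.234258 Hz

0.234258 Hz


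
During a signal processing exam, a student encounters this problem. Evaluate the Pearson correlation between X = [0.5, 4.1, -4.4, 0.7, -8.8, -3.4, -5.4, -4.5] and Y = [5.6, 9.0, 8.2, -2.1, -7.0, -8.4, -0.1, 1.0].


Pearson correlation coefficient (population):
r = cov(X,Y) / (std(X) * std(Y))
Mean X = -2.65, Mean Y = 0.775
Cov(X,Y) = 13.0975
Std(X) = 3.85908, Std(Y) = 6.121428
r = 0.5544

0.5544


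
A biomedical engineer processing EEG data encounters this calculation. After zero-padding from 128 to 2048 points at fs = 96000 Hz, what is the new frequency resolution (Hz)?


Frequency resolution after zero-padding:
N_padded = 128 * 16 = 2048
df = fs / N_padded
   = 96000 / 2048
   = 46.875 Hz

46.875 Hz


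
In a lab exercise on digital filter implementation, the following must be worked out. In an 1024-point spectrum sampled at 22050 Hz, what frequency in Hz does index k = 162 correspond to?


Frequency of DFT bin k:
f_k = k * fs / N
    = 162 * 22050 / 1024
    = 3572100 / 1024
    = 3488.379 Hz

3488.379 Hz


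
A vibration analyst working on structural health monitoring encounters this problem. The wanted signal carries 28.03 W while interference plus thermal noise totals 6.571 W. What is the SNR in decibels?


SNR in decibels:
SNR = 10 * log10(Ps / Pn)
    = 10 * log10(28.03 / 6.571)
    = 10 * log10(4.2657)
    = 10 * 0.63
    = 6.3 dB

6.3 dB


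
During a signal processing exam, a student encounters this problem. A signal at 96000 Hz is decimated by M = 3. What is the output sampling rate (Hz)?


Decimation reduces the sample rate:
fs_out = fs_in / M
       = 96000 / 3
       = 32000.0 Hz

32000.0 Hz


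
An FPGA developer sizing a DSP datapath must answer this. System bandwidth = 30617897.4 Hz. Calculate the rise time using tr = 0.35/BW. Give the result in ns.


Rise time from bandwidth relationship:
tr = 0.35 / BW
   = 0.35 / 30617897.4
   = 1.143122258e-08 s
   = 11.4312 ns

11.4312 ns


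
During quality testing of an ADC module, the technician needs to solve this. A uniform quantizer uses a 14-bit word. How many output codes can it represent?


Number of quantization levels = 2^N
= 2^14
= 16384

16384


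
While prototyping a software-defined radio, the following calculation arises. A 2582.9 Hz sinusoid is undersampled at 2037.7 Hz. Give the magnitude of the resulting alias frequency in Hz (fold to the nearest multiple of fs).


Compute the nearest integer multiple of fs to the signal:
n = round(2582.9 / 2037.7) = 1
f_alias = |2582.9 - 1 * 2037.7|
        = |2582.9 - 2037.7|
        = 545.2 Hz

545.2


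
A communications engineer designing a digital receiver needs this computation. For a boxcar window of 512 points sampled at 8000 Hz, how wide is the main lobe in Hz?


Main lobe width for a rectangular window:
Width = 2 * fs / N
      = 2 * 8000 / 512
      = 16000 / 512
      = 31.25 Hz

31.25 Hz


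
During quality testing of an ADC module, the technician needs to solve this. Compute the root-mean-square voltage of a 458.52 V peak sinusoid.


RMS voltage for a sinusoidal waveform:
V_rms = V_peak / sqrt(2)
      = 458.52 / 1.414214
      = 324.223 V

324.223 V


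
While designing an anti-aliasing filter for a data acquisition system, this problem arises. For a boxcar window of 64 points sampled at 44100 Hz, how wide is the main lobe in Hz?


Main lobe width for a rectangular window:
Width = 2 * fs / N
      = 2 * 44100 / 64
      = 88200 / 64
      = 1378.125 Hz

1378.125 Hz


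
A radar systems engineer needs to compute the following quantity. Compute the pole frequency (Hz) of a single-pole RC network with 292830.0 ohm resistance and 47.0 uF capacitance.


Cutoff frequency of a first-order RC filter:
fc = 1 / (2 * pi * R * C)
C = 47.0 uF = 4.7e-05 F
fc = 1 / (2 * pi * 292830.0 * 4.7e-05)
   = 1 / 86.475542214566
   = 0.011564 Hz

0.011564 Hz


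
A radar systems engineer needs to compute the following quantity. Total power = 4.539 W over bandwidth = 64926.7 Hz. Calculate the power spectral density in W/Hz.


Power spectral density:
PSD = P / BW
    = 4.539 / 64926.7
    = 6.991e-05 W/Hz

6.991e-05 W/Hz


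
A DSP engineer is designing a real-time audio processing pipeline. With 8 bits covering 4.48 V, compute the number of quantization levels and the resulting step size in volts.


Step 1 — number of quantization levels:
L = 2^N = 2^8 = 256

Step 2 — LSB step size:
delta = Vfs / L
      = 4.48 / 256
      = 0.0175 V

Levels = 256; step size = 0.0175 V


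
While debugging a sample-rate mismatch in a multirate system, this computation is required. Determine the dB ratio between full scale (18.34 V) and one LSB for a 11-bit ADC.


Dynamic range from full-scale to LSB:
V_min = V_max / 2^bits = 18.34 / 2^11
DR = 20 * log10(V_max / V_min)
   = 20 * log10(2^11)
   = 20 * 11 * log10(2)
   = 66.23 dB

66.23 dB


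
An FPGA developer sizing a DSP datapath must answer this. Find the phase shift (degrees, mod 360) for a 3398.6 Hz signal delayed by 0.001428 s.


Phase shift from frequency and time delay:
phi = 360 * f * t_delay
    = 360 * 3398.6 * 0.001428
    = 1747.15 degrees
    mod 360 = 307.15 degrees

307.15 degrees


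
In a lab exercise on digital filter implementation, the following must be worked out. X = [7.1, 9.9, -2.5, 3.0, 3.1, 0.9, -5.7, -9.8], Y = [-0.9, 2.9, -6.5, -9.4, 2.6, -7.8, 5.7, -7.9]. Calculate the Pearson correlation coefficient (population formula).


Pearson correlation coefficient (population):
r = cov(X,Y) / (std(X) * std(Y))
Mean X = 0.75, Mean Y = -2.6625
Cov(X,Y) = 9.039375
Std(X) = 6.104507, Std(Y) = 5.54097
r = 0.2672

0.2672


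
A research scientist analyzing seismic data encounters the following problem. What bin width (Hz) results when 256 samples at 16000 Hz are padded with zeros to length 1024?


Frequency resolution after zero-padding:
N_padded = 256 * 4 = 1024
df = fs / N_padded
   = 16000 / 1024
   = 15.625 Hz

15.625 Hz


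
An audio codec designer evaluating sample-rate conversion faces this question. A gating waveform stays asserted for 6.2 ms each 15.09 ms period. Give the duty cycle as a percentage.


Duty cycle as a percentage:
DC = (t_on / T) * 100
   = (6.2 / 15.09) * 100
   = 0.410868 * 100
   = 41.09 %

41.09 %


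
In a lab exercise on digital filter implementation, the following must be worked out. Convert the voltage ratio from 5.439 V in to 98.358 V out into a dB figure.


Voltage gain in dB:
G = 20 * log10(Vout / Vin)
  = 20 * log10(98.358 / 5.439)
  = 20 * log10(18.083839)
  = 20 * 1.257291
  = 25.15 dB

25.15 dB


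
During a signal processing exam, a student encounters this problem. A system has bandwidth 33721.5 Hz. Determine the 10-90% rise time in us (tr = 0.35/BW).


Rise time from bandwidth relationship:
tr = 0.35 / BW
   = 0.35 / 33721.5
   = 1.037913497e-05 s
   = 10.3791 us

10.3791 us


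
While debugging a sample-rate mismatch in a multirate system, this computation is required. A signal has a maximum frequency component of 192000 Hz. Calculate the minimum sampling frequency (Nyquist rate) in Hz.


The Nyquist rate is twice the maximum frequency component.
fs_min = 2 * fmax
      = 2 * 192000
      = 384000 Hz

384000


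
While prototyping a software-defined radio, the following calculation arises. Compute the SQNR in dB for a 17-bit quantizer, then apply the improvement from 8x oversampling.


Step 1 — baseline SQNR at Nyquist:
SQNR_base = 6.02*N + 1.76
          = 6.02*17 + 1.76
          = 104.1 dB

Step 2 — oversampling processing gain:
G = 10*log10(OSR) = 10*log10(8) = 9.03 dB

Step 3 — total:
SQNR_total = 104.1 + 9.03 = 113.13 dB

Base SQNR = 104.1 dB; oversampled SQNR = 113.13 dB


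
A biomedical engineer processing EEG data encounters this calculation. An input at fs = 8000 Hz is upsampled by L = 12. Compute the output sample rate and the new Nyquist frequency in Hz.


Step 1 — output sample rate after interpolation by L:
fs_out = L * fs_in = 12 * 8000 = 96000 Hz

Step 2 — Nyquist frequency of the output stream:
f_Nyq = fs_out / 2 = 96000 / 2 = 48000.0 Hz

fs_out = 96000 Hz; f_Nyquist = 48000.0 Hz


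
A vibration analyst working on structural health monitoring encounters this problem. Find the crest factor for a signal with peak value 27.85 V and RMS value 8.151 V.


Crest factor is the ratio of peak to RMS:
CF = V_peak / V_rms
   = 27.85 / 8.151
   = 3.4168

3.4168


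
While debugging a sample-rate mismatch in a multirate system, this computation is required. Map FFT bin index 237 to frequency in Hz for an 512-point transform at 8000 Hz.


Frequency of DFT bin k:
f_k = k * fs / N
    = 237 * 8000 / 512
    = 1896000 / 512
    = 3703.125 Hz

3703.125 Hz


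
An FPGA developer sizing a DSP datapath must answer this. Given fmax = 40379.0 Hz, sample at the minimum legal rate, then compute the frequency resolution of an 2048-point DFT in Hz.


Step 1 — Nyquist sampling rate:
fs = 2 * fmax = 2 * 40379.0 = 80758.0 Hz

Step 2 — DFT bin spacing:
df = fs / N = 80758.0 / 2048 = 39.4326 Hz

39.4326 Hz


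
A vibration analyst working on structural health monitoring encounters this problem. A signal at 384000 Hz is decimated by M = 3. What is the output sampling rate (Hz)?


Decimation reduces the sample rate:
fs_out = fs_in / M
       = 384000 / 3
       = 128000.0 Hz

128000.0 Hz


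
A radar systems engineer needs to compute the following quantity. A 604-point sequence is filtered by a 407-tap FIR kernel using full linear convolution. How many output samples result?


Linear convolution output length:
L = N + M - 1
  = 604 + 407 - 1
  = 1010 samples

1010


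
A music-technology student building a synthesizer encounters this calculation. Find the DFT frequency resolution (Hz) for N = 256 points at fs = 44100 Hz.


DFT frequency resolution:
df = fs / N
   = 44100 / 256
   = 172.2656 Hz

172.2656 Hz


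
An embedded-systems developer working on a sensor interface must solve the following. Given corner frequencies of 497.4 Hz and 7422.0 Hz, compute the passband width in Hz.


Bandwidth is the difference of -3dB frequencies:
BW = f_high - f_low
   = 7422.0 - 497.4
   = 6924.6 Hz

6924.6 Hz


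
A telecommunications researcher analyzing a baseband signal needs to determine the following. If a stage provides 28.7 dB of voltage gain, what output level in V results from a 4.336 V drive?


Output voltage from dB gain:
V_out = V_in * 10^(gain_dB / 20)
      = 4.336 * 10^(28.7 / 20)
      = 4.336 * 27.227013
      = 118.0563 V

118.0563 V


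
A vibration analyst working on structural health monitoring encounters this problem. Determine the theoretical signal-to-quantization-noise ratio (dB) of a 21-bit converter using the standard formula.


Theoretical SNR for a full-scale sinusoid:
SNR = 6.02 * N + 1.76
    = 6.02 * 21 + 1.76
    = 126.42 + 1.76
    = 128.18 dB

128.18 dB


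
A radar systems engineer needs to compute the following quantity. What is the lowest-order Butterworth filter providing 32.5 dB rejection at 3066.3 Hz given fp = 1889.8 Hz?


Butterworth filter order formula:
n = log10(10^(A/10) - 1) / (2 * log10(f_stop/f_pass))
10^(32.5/10) - 1 = 1777.2794
f_stop/f_pass = 3066.3 / 1889.8 = 1.6226
n = 7.7302 -> ceil = 8

8


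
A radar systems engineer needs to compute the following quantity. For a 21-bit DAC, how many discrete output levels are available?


Number of quantization levels = 2^N
= 2^21
= 2097152

2097152


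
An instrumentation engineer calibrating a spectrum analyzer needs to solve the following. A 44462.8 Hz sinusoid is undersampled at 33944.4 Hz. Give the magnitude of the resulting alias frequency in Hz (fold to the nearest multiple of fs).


Compute the nearest integer multiple of fs to the signal:
n = round(44462.8 / 33944.4) = 1
f_alias = |44462.8 - 1 * 33944.4|
        = |44462.8 - 33944.4|
        = 10518.4 Hz

10518.4


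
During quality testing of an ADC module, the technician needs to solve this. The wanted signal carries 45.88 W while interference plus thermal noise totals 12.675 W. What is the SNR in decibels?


SNR in decibels:
SNR = 10 * log10(Ps / Pn)
    = 10 * log10(45.88 / 12.675)
    = 10 * log10(3.6197)
    = 10 * 0.5587
    = 5.59 dB

5.59 dB


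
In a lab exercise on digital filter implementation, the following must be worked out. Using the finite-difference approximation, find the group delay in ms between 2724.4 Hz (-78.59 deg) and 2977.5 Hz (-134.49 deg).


Group delay from phase difference:
tau = -d(phi)/d(omega)
d(phi) = -55.9 deg = -0.975639 rad
d(omega) = 2*pi*(2977.5 - 2724.4) = 1590.2742 rad/s
tau = -(-0.975639) / 1590.2742
    = 0.6135 ms

0.6135 ms


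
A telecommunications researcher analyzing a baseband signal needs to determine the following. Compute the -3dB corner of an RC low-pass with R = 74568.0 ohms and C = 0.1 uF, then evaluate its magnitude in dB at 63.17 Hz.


Step 1 — cutoff frequency:
fc = 1 / (2*pi*R*C)
C = 0.1 uF = 1e-07 F
fc = 1 / (2*pi*74568.0*1e-07)
   = 21.3436 Hz

Step 2 — magnitude at f = 63.17 Hz:
|H(f)| = 1 / sqrt(1 + (f/fc)^2)
f/fc = 63.17 / 21.3436 = 2.959669
|H| = 1 / sqrt(1 + 8.759641) = 0.3200981
|H|_dB = 20*log10(0.3200981) = -9.89 dB

fc = 21.3436 Hz; |H(63.17 Hz)| = -9.89 dB


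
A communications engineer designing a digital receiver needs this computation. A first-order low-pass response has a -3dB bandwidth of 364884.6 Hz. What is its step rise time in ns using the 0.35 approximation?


Rise time from bandwidth relationship:
tr = 0.35 / BW
   = 0.35 / 364884.6
   = 9.592073768e-07 s
   = 959.2074 ns

959.2074 ns


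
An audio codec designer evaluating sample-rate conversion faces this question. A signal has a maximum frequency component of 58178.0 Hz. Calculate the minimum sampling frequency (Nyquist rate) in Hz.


The Nyquist rate is twice the maximum frequency component.
fs_min = 2 * fmax
      = 2 * 58178.0
      = 116356.0 Hz

116356.0


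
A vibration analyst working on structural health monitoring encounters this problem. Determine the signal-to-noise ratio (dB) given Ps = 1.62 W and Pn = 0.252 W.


SNR in decibels:
SNR = 10 * log10(Ps / Pn)
    = 10 * log10(1.62 / 0.252)
    = 10 * log10(6.4286)
    = 10 * 0.8081
    = 8.08 dB

8.08 dB


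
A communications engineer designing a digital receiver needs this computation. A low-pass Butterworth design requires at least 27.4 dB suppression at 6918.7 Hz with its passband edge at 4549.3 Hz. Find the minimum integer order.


Butterworth filter order formula:
n = log10(10^(A/10) - 1) / (2 * log10(f_stop/f_pass))
10^(27.4/10) - 1 = 548.5409
f_stop/f_pass = 6918.7 / 4549.3 = 1.5208
n = 7.522 -> ceil = 8

8


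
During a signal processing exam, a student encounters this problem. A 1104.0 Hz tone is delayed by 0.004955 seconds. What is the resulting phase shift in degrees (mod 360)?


Phase shift from frequency and time delay:
phi = 360 * f * t_delay
    = 360 * 1104.0 * 0.004955
    = 1969.32 degrees
    mod 360 = 169.32 degrees

169.32 degrees


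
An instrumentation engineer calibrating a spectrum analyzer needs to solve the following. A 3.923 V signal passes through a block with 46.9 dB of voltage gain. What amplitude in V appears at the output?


Output voltage from dB gain:
V_out = V_in * 10^(gain_dB / 20)
      = 3.923 * 10^(46.9 / 20)
      = 3.923 * 221.309471
      = 868.1971 V

868.1971 V


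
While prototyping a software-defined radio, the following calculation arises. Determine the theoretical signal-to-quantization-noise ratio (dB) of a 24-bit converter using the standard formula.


Theoretical SNR for a full-scale sinusoid:
SNR = 6.02 * N + 1.76
    = 6.02 * 24 + 1.76
    = 144.48 + 1.76
    = 146.24 dB

146.24 dB


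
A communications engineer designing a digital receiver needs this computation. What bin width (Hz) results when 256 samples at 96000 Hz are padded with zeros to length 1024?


Frequency resolution after zero-padding:
N_padded = 256 * 4 = 1024
df = fs / N_padded
   = 96000 / 1024
   = 93.75 Hz

93.75 Hz


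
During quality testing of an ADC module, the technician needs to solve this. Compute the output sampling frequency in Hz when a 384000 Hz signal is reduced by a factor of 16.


Decimation reduces the sample rate:
fs_out = fs_in / M
       = 384000 / 16
       = 24000.0 Hz

24000.0 Hz


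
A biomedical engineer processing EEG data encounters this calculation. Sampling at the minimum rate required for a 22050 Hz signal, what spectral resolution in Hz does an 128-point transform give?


Step 1 — Nyquist sampling rate:
fs = 2 * fmax = 2 * 22050 = 44100 Hz

Step 2 — DFT bin spacing:
df = fs / N = 44100 / 128 = 344.5312 Hz

344.5312 Hz


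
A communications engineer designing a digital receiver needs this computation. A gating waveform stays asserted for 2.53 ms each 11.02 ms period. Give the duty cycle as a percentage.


Duty cycle as a percentage:
DC = (t_on / T) * 100
   = (2.53 / 11.02) * 100
   = 0.229583 * 100
   = 22.96 %

22.96 %


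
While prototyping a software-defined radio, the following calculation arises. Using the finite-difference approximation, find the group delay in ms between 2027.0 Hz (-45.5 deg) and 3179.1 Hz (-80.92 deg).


Group delay from phase difference:
tau = -d(phi)/d(omega)
d(phi) = -35.42 deg = -0.618196 rad
d(omega) = 2*pi*(3179.1 - 2027.0) = 7238.8578 rad/s
tau = -(-0.618196) / 7238.8578
    = 0.0854 ms

0.0854 ms


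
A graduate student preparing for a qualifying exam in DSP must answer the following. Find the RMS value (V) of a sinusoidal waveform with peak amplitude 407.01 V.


RMS voltage for a sinusoidal waveform:
V_rms = V_peak / sqrt(2)
      = 407.01 / 1.414214
      = 287.8 V

287.8 V


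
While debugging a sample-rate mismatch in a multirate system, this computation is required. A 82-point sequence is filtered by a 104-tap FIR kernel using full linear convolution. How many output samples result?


Linear convolution output length:
L = N + M - 1
  = 82 + 104 - 1
  = 185 samples

185


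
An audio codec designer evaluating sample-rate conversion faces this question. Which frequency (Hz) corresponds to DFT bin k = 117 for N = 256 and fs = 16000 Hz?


Frequency of DFT bin k:
f_k = k * fs / N
    = 117 * 16000 / 256
    = 1872000 / 256
    = 7312.5 Hz

7312.5 Hz


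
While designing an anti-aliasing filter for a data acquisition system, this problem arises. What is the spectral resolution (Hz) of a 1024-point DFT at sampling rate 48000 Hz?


DFT frequency resolution:
df = fs / N
   = 48000 / 1024
   = 46.875 Hz

46.875 Hz


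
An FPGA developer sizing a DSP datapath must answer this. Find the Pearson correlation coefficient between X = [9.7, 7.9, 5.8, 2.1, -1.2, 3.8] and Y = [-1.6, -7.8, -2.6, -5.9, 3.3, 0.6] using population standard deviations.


Pearson correlation coefficient (population):
r = cov(X,Y) / (std(X) * std(Y))
Mean X = 4.6833, Mean Y = -2.3333
Cov(X,Y) = -6.787222
Std(X) = 3.624646, Std(Y) = 3.731696
r = -0.5018

-0.5018


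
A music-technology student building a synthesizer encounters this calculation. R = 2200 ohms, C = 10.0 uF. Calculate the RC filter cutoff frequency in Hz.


Cutoff frequency of a first-order RC filter:
fc = 1 / (2 * pi * R * C)
C = 10.0 uF = 1e-05 F
fc = 1 / (2 * pi * 2200 * 1e-05)
   = 1 / 0.13823007675795
   = 7.234316 Hz

7.234316 Hz


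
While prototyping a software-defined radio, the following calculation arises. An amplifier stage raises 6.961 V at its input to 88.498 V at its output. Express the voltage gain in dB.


Voltage gain in dB:
G = 20 * log10(Vout / Vin)
  = 20 * log10(88.498 / 6.961)
  = 20 * log10(12.713403)
  = 20 * 1.104262
  = 22.09 dB

22.09 dB


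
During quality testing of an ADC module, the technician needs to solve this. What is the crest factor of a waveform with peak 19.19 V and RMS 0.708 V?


Crest factor is the ratio of peak to RMS:
CF = V_peak / V_rms
   = 19.19 / 0.708
   = 27.1045

27.1045


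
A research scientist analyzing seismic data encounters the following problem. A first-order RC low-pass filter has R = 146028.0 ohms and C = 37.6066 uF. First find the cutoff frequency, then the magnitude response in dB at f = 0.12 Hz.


Step 1 — cutoff frequency:
fc = 1 / (2*pi*R*C)
C = 37.6066 uF = 3.76066e-05 F
fc = 1 / (2*pi*146028.0*3.76066e-05)
   = 0.0289814 Hz

Step 2 — magnitude at f = 0.12 Hz:
|H(f)| = 1 / sqrt(1 + (f/fc)^2)
f/fc = 0.12 / 0.0289814 = 4.140587
|H| = 1 / sqrt(1 + 17.144461) = 0.2347621
|H|_dB = 20*log10(0.2347621) = -12.59 dB

fc = 0.0289814 Hz; |H(0.12 Hz)| = -12.59 dB


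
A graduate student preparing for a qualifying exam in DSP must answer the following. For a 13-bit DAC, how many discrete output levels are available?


Number of quantization levels = 2^N
= 2^13
= 8192

8192


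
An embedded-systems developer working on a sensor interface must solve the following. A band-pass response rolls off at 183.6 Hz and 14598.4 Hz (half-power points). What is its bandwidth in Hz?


Bandwidth is the difference of -3dB frequencies:
BW = f_high - f_low
   = 14598.4 - 183.6
   = 14414.8 Hz

14414.8 Hz


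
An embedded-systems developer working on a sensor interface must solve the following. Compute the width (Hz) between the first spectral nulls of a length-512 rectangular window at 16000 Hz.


Main lobe width for a rectangular window:
Width = 2 * fs / N
      = 2 * 16000 / 512
      = 32000 / 512
      = 62.5 Hz

62.5 Hz


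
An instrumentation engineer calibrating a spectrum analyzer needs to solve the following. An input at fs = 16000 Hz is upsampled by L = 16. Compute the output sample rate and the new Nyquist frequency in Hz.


Step 1 — output sample rate after interpolation by L:
fs_out = L * fs_in = 16 * 16000 = 256000 Hz

Step 2 — Nyquist frequency of the output stream:
f_Nyq = fs_out / 2 = 256000 / 2 = 128000.0 Hz

fs_out = 256000 Hz; f_Nyquist = 128000.0 Hz


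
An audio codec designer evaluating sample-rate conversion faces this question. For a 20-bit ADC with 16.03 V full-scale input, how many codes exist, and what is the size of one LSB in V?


Step 1 — number of quantization levels:
L = 2^N = 2^20 = 1048576

Step 2 — LSB step size:
delta = Vfs / L
      = 16.03 / 1048576
      = 1.529e-05 V

Levels = 1048576; step size = 1.529e-05 V


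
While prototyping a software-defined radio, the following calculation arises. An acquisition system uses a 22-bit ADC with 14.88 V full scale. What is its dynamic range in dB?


Dynamic range from full-scale to LSB:
V_min = V_max / 2^bits = 14.88 / 2^22
DR = 20 * log10(V_max / V_min)
   = 20 * log10(2^22)
   = 20 * 22 * log10(2)
   = 132.45 dB

132.45 dB


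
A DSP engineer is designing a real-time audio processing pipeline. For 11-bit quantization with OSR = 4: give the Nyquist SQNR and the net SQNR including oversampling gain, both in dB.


Step 1 — baseline SQNR at Nyquist:
SQNR_base = 6.02*N + 1.76
          = 6.02*11 + 1.76
          = 67.98 dB

Step 2 — oversampling processing gain:
G = 10*log10(OSR) = 10*log10(4) = 6.02 dB

Step 3 — total:
SQNR_total = 67.98 + 6.02 = 74.0 dB

Base SQNR = 67.98 dB; oversampled SQNR = 74.0 dB


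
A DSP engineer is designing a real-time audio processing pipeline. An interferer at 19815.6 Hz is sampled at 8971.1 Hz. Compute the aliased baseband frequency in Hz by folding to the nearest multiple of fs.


Compute the nearest integer multiple of fs to the signal:
n = round(19815.6 / 8971.1) = 2
f_alias = |19815.6 - 2 * 8971.1|
        = |19815.6 - 17942.2|
        = 1873.4 Hz

1873.4


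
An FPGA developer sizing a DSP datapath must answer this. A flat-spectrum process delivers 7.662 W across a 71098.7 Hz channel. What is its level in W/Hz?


Power spectral density:
PSD = P / BW
    = 7.662 / 71098.7
    = 0.00010777 W/Hz

0.00010777 W/Hz


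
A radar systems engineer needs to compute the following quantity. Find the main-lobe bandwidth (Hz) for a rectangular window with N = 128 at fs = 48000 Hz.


Main lobe width for a rectangular window:
Width = 2 * fs / N
      = 2 * 48000 / 128
      = 96000 / 128
      = 750.0 Hz

750.0 Hz


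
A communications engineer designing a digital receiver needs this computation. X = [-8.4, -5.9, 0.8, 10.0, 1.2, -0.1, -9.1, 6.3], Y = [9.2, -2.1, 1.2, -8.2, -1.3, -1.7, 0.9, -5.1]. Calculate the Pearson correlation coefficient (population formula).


Pearson correlation coefficient (population):
r = cov(X,Y) / (std(X) * std(Y))
Mean X = -0.65, Mean Y = -0.8875
Cov(X,Y) = -24.031875
Std(X) = 6.389249, Std(Y) = 4.780543
r = -0.7868

-0.7868


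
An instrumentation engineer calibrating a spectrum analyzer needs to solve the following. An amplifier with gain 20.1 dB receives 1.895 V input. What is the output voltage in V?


Output voltage from dB gain:
V_out = V_in * 10^(gain_dB / 20)
      = 1.895 * 10^(20.1 / 20)
      = 1.895 * 10.115795
      = 19.1694 V

19.1694 V


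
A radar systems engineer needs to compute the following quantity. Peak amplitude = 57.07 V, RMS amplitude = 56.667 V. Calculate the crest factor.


Crest factor is the ratio of peak to RMS:
CF = V_peak / V_rms
   = 57.07 / 56.667
   = 1.0071

1.0071


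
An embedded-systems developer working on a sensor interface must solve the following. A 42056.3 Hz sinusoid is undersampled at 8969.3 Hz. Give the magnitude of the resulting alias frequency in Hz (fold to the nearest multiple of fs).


Compute the nearest integer multiple of fs to the signal:
n = round(42056.3 / 8969.3) = 5
f_alias = |42056.3 - 5 * 8969.3|
        = |42056.3 - 44846.5|
        = 2790.2 Hz

2790.2


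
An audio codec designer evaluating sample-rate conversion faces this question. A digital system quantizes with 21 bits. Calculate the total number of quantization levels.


Number of quantization levels = 2^N
= 2^21
= 2097152

2097152


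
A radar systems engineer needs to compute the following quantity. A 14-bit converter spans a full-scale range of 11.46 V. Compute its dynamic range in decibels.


Dynamic range from full-scale to LSB:
V_min = V_max / 2^bits = 11.46 / 2^14
DR = 20 * log10(V_max / V_min)
   = 20 * log10(2^14)
   = 20 * 14 * log10(2)
   = 84.29 dB

84.29 dB


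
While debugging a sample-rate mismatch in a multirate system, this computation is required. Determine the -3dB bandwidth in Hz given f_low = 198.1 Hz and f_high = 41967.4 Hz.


Bandwidth is the difference of -3dB frequencies:
BW = f_high - f_low
   = 41967.4 - 198.1
   = 41769.3 Hz

41769.3 Hz


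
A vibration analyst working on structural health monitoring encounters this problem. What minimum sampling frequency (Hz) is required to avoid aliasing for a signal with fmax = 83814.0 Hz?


The Nyquist rate is twice the maximum frequency component.
fs_min = 2 * fmax
      = 2 * 83814.0
      = 167628.0 Hz

167628.0


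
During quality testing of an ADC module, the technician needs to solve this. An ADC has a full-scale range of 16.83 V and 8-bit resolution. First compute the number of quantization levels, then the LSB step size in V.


Step 1 — number of quantization levels:
L = 2^N = 2^8 = 256

Step 2 — LSB step size:
delta = Vfs / L
      = 16.83 / 256
      = 0.06574219 V

Levels = 256; step size = 0.06574219 V


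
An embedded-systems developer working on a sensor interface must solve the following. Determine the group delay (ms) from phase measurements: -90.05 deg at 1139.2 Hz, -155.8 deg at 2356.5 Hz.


Group delay from phase difference:
tau = -d(phi)/d(omega)
d(phi) = -65.75 deg = -1.147554 rad
d(omega) = 2*pi*(2356.5 - 1139.2) = 7648.5215 rad/s
tau = -(-1.147554) / 7648.5215
    = 0.15 ms

0.15 ms


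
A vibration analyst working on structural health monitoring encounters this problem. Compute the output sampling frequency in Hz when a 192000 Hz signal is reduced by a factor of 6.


Decimation reduces the sample rate:
fs_out = fs_in / M
       = 192000 / 6
       = 32000.0 Hz

32000.0 Hz


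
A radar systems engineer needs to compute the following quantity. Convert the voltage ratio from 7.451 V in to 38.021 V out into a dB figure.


Voltage gain in dB:
G = 20 * log10(Vout / Vin)
  = 20 * log10(38.021 / 7.451)
  = 20 * log10(5.102805)
  = 20 * 0.707809
  = 14.16 dB

14.16 dB


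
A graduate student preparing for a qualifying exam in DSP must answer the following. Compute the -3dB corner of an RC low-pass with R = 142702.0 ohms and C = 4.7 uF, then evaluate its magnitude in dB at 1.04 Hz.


Step 1 — cutoff frequency:
fc = 1 / (2*pi*R*C)
C = 4.7 uF = 4.7e-06 F
fc = 1 / (2*pi*142702.0*4.7e-06)
   = 0.237297 Hz

Step 2 — magnitude at f = 1.04 Hz:
|H(f)| = 1 / sqrt(1 + (f/fc)^2)
f/fc = 1.04 / 0.237297 = 4.382693
|H| = 1 / sqrt(1 + 19.207998) = 0.222453
|H|_dB = 20*log10(0.222453) = -13.06 dB

fc = 0.237297 Hz; |H(1.04 Hz)| = -13.06 dB


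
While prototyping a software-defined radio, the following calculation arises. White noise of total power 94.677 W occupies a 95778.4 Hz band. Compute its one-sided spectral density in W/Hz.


Power spectral density:
PSD = P / BW
    = 94.677 / 95778.4
    = 0.0009885 W/Hz

0.0009885 W/Hz


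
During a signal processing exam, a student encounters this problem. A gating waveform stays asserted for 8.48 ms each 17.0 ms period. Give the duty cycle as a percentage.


Duty cycle as a percentage:
DC = (t_on / T) * 100
   = (8.48 / 17.0) * 100
   = 0.498824 * 100
   = 49.88 %

49.88 %


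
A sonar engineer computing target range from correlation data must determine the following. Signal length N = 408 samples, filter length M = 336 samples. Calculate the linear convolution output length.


Linear convolution output length:
L = N + M - 1
  = 408 + 336 - 1
  = 743 samples

743


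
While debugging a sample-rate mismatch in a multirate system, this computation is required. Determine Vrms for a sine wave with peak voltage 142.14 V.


RMS voltage for a sinusoidal waveform:
V_rms = V_peak / sqrt(2)
      = 142.14 / 1.414214
      = 100.508 V

100.508 V


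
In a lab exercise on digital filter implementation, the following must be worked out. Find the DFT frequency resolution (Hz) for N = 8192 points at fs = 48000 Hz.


DFT frequency resolution:
df = fs / N
   = 48000 / 8192
   = 5.8594 Hz

5.8594 Hz


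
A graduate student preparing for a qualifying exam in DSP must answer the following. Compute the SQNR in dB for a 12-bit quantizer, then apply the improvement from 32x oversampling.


Step 1 — baseline SQNR at Nyquist:
SQNR_base = 6.02*N + 1.76
          = 6.02*12 + 1.76
          = 74.0 dB

Step 2 — oversampling processing gain:
G = 10*log10(OSR) = 10*log10(32) = 15.05 dB

Step 3 — total:
SQNR_total = 74.0 + 15.05 = 89.05 dB

Base SQNR = 74.0 dB; oversampled SQNR = 89.05 dB


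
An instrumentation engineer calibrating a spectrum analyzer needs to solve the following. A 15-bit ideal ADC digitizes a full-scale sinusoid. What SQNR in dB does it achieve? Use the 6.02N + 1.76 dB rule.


Theoretical SNR for a full-scale sinusoid:
SNR = 6.02 * N + 1.76
    = 6.02 * 15 + 1.76
    = 90.3 + 1.76
    = 92.06 dB

92.06 dB


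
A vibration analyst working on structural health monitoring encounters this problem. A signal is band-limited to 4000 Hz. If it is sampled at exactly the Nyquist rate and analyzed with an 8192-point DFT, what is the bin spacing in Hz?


Step 1 — Nyquist sampling rate:
fs = 2 * fmax = 2 * 4000 = 8000 Hz

Step 2 — DFT bin spacing:
df = fs / N = 8000 / 8192 = 0.9766 Hz

0.9766 Hz


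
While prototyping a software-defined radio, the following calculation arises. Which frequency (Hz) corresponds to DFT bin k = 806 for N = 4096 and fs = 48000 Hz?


Frequency of DFT bin k:
f_k = k * fs / N
    = 806 * 48000 / 4096
    = 38688000 / 4096
    = 9445.312 Hz

9445.312 Hz


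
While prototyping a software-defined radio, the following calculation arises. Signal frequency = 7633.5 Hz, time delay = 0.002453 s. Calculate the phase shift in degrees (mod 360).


Phase shift from frequency and time delay:
phi = 360 * f * t_delay
    = 360 * 7633.5 * 0.002453
    = 6740.99 degrees
    mod 360 = 260.99 degrees

260.99 degrees


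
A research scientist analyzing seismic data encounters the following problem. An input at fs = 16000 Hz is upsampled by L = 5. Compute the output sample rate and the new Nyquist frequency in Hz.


Step 1 — output sample rate after interpolation by L:
fs_out = L * fs_in = 5 * 16000 = 80000 Hz

Step 2 — Nyquist frequency of the output stream:
f_Nyq = fs_out / 2 = 80000 / 2 = 40000.0 Hz

fs_out = 80000 Hz; f_Nyquist = 40000.0 Hz


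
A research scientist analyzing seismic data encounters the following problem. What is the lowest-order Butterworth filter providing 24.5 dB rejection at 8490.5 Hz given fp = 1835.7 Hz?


Butterworth filter order formula:
n = log10(10^(A/10) - 1) / (2 * log10(f_stop/f_pass))
10^(24.5/10) - 1 = 280.8383
f_stop/f_pass = 8490.5 / 1835.7 = 4.6252
n = 1.8406 -> ceil = 2

2


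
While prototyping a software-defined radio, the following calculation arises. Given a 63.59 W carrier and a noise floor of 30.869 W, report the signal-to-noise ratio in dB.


SNR in decibels:
SNR = 10 * log10(Ps / Pn)
    = 10 * log10(63.59 / 30.869)
    = 10 * log10(2.06)
    = 10 * 0.3139
    = 3.14 dB

3.14 dB


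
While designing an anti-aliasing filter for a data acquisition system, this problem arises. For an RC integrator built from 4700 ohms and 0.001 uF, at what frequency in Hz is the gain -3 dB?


Cutoff frequency of a first-order RC filter:
fc = 1 / (2 * pi * R * C)
C = 0.001 uF = 1e-09 F
fc = 1 / (2 * pi * 4700 * 1e-09)
   = 1 / 2.9530970943744e-05
   = 33862.753849 Hz

33862.753849 Hz


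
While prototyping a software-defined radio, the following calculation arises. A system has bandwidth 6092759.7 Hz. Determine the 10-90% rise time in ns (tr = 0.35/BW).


Rise time from bandwidth relationship:
tr = 0.35 / BW
   = 0.35 / 6092759.7
   = 5.74452329e-08 s
   = 57.4452 ns

57.4452 ns


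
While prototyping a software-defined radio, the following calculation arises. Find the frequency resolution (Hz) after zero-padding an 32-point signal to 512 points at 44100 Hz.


Frequency resolution after zero-padding:
N_padded = 32 * 16 = 512
df = fs / N_padded
   = 44100 / 512
   = 86.1328 Hz

86.1328 Hz


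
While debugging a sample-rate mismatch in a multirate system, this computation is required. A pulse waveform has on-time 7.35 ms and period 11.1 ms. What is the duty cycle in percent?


Duty cycle as a percentage:
DC = (t_on / T) * 100
   = (7.35 / 11.1) * 100
   = 0.662162 * 100
   = 66.22 %

66.22 %


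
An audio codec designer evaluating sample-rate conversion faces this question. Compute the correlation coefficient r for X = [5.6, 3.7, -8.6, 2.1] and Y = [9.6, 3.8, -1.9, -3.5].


Pearson correlation coefficient (population):
r = cov(X,Y) / (std(X) * std(Y))
Mean X = 0.7, Mean Y = 2.0
Cov(X,Y) = 17.8025
Std(X) = 5.510445, Std(Y) = 5.158973
r = 0.6262

0.6262


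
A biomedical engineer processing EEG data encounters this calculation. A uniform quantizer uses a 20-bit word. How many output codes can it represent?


Number of quantization levels = 2^N
= 2^20
= 1048576

1048576


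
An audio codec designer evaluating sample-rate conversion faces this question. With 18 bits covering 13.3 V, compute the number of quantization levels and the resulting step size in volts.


Step 1 — number of quantization levels:
L = 2^N = 2^18 = 262144

Step 2 — LSB step size:
delta = Vfs / L
      = 13.3 / 262144
      = 5.074e-05 V

Levels = 262144; step size = 5.074e-05 V


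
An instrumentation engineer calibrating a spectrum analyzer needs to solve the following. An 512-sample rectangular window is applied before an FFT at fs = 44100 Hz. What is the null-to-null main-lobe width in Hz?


Main lobe width for a rectangular window:
Width = 2 * fs / N
      = 2 * 44100 / 512
      = 88200 / 512
      = 172.266 Hz

172.266 Hz


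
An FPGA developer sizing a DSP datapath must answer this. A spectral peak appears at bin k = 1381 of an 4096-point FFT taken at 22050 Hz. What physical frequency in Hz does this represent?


Frequency of DFT bin k:
f_k = k * fs / N
    = 1381 * 22050 / 4096
    = 30451050 / 4096
    = 7434.338 Hz

7434.338 Hz


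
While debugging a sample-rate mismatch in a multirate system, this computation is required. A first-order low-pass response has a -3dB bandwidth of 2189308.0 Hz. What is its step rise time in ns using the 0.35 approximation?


Rise time from bandwidth relationship:
tr = 0.35 / BW
   = 0.35 / 2189308.0
   = 1.598678669e-07 s
   = 159.8679 ns

159.8679 ns


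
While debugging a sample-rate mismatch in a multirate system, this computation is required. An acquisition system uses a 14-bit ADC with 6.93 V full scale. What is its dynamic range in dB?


Dynamic range from full-scale to LSB:
V_min = V_max / 2^bits = 6.93 / 2^14
DR = 20 * log10(V_max / V_min)
   = 20 * log10(2^14)
   = 20 * 14 * log10(2)
   = 84.29 dB

84.29 dB


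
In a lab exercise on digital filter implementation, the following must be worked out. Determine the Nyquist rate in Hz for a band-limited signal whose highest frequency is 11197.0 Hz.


The Nyquist rate is twice the maximum frequency component.
fs_min = 2 * fmax
      = 2 * 11197.0
      = 22394.0 Hz

22394.0


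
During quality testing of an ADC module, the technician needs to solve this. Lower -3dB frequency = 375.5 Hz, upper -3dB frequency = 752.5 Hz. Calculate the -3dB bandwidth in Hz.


Bandwidth is the difference of -3dB frequencies:
BW = f_high - f_low
   = 752.5 - 375.5
   = 377.0 Hz

377.0 Hz


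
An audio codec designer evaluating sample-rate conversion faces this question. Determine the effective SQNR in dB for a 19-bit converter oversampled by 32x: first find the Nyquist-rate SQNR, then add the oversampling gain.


Step 1 — baseline SQNR at Nyquist:
SQNR_base = 6.02*N + 1.76
          = 6.02*19 + 1.76
          = 116.14 dB

Step 2 — oversampling processing gain:
G = 10*log10(OSR) = 10*log10(32) = 15.05 dB

Step 3 — total:
SQNR_total = 116.14 + 15.05 = 131.19 dB

Base SQNR = 116.14 dB; oversampled SQNR = 131.19 dB


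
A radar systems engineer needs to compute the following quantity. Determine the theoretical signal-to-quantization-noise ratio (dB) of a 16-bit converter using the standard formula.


Theoretical SNR for a full-scale sinusoid:
SNR = 6.02 * N + 1.76
    = 6.02 * 16 + 1.76
    = 96.32 + 1.76
    = 98.08 dB

98.08 dB


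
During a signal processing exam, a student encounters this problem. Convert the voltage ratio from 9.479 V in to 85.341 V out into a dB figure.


Voltage gain in dB:
G = 20 * log10(Vout / Vin)
  = 20 * log10(85.341 / 9.479)
  = 20 * log10(9.003165)
  = 20 * 0.954395
  = 19.09 dB

19.09 dB


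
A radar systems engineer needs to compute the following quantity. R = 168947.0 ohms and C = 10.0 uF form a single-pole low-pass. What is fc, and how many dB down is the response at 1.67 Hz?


Step 1 — cutoff frequency:
fc = 1 / (2*pi*R*C)
C = 10.0 uF = 1e-05 F
fc = 1 / (2*pi*168947.0*1e-05)
   = 0.0942041 Hz

Step 2 — magnitude at f = 1.67 Hz:
|H(f)| = 1 / sqrt(1 + (f/fc)^2)
f/fc = 1.67 / 0.0942041 = 17.727466
|H| = 1 / sqrt(1 + 314.263051) = 0.0563201
|H|_dB = 20*log10(0.0563201) = -24.99 dB

fc = 0.0942041 Hz; |H(1.67 Hz)| = -24.99 dB
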